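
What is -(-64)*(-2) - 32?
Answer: -160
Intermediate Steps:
-(-64)*(-2) - 32 = -16*8 - 32 = -128 - 32 = -160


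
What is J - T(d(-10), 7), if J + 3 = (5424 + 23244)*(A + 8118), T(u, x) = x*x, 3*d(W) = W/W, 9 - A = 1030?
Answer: 203456744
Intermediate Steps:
A = -1021 (A = 9 - 1*1030 = 9 - 1030 = -1021)
d(W) = ⅓ (d(W) = (W/W)/3 = (⅓)*1 = ⅓)
T(u, x) = x²
J = 203456793 (J = -3 + (5424 + 23244)*(-1021 + 8118) = -3 + 28668*7097 = -3 + 203456796 = 203456793)
J - T(d(-10), 7) = 203456793 - 1*7² = 203456793 - 1*49 = 203456793 - 49 = 203456744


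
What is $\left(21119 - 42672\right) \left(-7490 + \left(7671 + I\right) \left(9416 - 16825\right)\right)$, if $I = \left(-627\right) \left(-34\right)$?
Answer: $4629304017023$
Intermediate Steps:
$I = 21318$
$\left(21119 - 42672\right) \left(-7490 + \left(7671 + I\right) \left(9416 - 16825\right)\right) = \left(21119 - 42672\right) \left(-7490 + \left(7671 + 21318\right) \left(9416 - 16825\right)\right) = - 21553 \left(-7490 + 28989 \left(-7409\right)\right) = - 21553 \left(-7490 - 214779501\right) = \left(-21553\right) \left(-214786991\right) = 4629304017023$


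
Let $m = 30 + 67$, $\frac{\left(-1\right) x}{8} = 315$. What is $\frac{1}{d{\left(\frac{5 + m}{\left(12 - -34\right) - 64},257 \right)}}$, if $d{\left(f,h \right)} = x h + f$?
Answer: $- \frac{3}{1942937} \approx -1.5441 \cdot 10^{-6}$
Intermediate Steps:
$x = -2520$ ($x = \left(-8\right) 315 = -2520$)
$m = 97$
$d{\left(f,h \right)} = f - 2520 h$ ($d{\left(f,h \right)} = - 2520 h + f = f - 2520 h$)
$\frac{1}{d{\left(\frac{5 + m}{\left(12 - -34\right) - 64},257 \right)}} = \frac{1}{\frac{5 + 97}{\left(12 - -34\right) - 64} - 647640} = \frac{1}{\frac{102}{\left(12 + 34\right) - 64} - 647640} = \frac{1}{\frac{102}{46 - 64} - 647640} = \frac{1}{\frac{102}{-18} - 647640} = \frac{1}{102 \left(- \frac{1}{18}\right) - 647640} = \frac{1}{- \frac{17}{3} - 647640} = \frac{1}{- \frac{1942937}{3}} = - \frac{3}{1942937}$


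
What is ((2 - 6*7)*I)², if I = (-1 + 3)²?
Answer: 25600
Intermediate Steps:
I = 4 (I = 2² = 4)
((2 - 6*7)*I)² = ((2 - 6*7)*4)² = ((2 - 42)*4)² = (-40*4)² = (-160)² = 25600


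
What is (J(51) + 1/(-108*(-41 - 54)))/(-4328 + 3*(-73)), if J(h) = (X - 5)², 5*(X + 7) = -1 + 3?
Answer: -6902933/233261100 ≈ -0.029593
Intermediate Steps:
X = -33/5 (X = -7 + (-1 + 3)/5 = -7 + (⅕)*2 = -7 + ⅖ = -33/5 ≈ -6.6000)
J(h) = 3364/25 (J(h) = (-33/5 - 5)² = (-58/5)² = 3364/25)
(J(51) + 1/(-108*(-41 - 54)))/(-4328 + 3*(-73)) = (3364/25 + 1/(-108*(-41 - 54)))/(-4328 + 3*(-73)) = (3364/25 + 1/(-108*(-95)))/(-4328 - 219) = (3364/25 + 1/10260)/(-4547) = (3364/25 + 1/10260)*(-1/4547) = (6902933/51300)*(-1/4547) = -6902933/233261100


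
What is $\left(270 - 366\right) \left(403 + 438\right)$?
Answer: $-80736$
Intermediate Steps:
$\left(270 - 366\right) \left(403 + 438\right) = \left(-96\right) 841 = -80736$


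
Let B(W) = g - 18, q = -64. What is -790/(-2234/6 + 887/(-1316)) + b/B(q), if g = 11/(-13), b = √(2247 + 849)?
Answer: 3118920/1472633 - 78*√86/245 ≈ -0.83450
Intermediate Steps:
b = 6*√86 (b = √3096 = 6*√86 ≈ 55.642)
g = -11/13 (g = 11*(-1/13) = -11/13 ≈ -0.84615)
B(W) = -245/13 (B(W) = -11/13 - 18 = -245/13)
-790/(-2234/6 + 887/(-1316)) + b/B(q) = -790/(-2234/6 + 887/(-1316)) + (6*√86)/(-245/13) = -790/(-2234*⅙ + 887*(-1/1316)) + (6*√86)*(-13/245) = -790/(-1117/3 - 887/1316) - 78*√86/245 = -790/(-1472633/3948) - 78*√86/245 = -790*(-3948/1472633) - 78*√86/245 = 3118920/1472633 - 78*√86/245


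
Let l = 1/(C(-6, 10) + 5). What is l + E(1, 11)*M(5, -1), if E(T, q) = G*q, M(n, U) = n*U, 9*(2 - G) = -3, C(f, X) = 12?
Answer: -6542/51 ≈ -128.27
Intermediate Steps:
G = 7/3 (G = 2 - 1/9*(-3) = 2 + 1/3 = 7/3 ≈ 2.3333)
l = 1/17 (l = 1/(12 + 5) = 1/17 ≈ 0.058824)
M(n, U) = U*n
E(T, q) = 7*q/3
l + E(1, 11)*M(5, -1) = 1/17 + ((7/3)*11)*(-1*5) = 1/17 + (77/3)*(-5) = 1/17 - 385/3 = -6542/51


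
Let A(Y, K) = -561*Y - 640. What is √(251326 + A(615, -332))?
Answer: 3*I*√10481 ≈ 307.13*I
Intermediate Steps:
A(Y, K) = -640 - 561*Y
√(251326 + A(615, -332)) = √(251326 + (-640 - 561*615)) = √(251326 + (-640 - 345015)) = √(251326 - 345655) = √(-94329) = 3*I*√10481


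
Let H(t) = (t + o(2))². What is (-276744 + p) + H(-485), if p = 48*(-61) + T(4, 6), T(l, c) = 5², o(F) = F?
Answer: -46358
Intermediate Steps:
T(l, c) = 25
H(t) = (2 + t)² (H(t) = (t + 2)² = (2 + t)²)
p = -2903 (p = 48*(-61) + 25 = -2928 + 25 = -2903)
(-276744 + p) + H(-485) = (-276744 - 2903) + (2 - 485)² = -279647 + (-483)² = -279647 + 233289 = -46358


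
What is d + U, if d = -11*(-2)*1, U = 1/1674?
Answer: 36829/1674 ≈ 22.001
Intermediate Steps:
U = 1/1674 ≈ 0.00059737
d = 22 (d = 22*1 = 22)
d + U = 22 + 1/1674 = 36829/1674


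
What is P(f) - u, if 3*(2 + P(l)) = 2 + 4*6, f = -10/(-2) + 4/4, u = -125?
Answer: 395/3 ≈ 131.67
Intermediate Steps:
f = 6 (f = -10*(-½) + 4*(¼) = 5 + 1 = 6)
P(l) = 20/3 (P(l) = -2 + (2 + 4*6)/3 = -2 + (2 + 24)/3 = -2 + (⅓)*26 = -2 + 26/3 = 20/3)
P(f) - u = 20/3 - 1*(-125) = 20/3 + 125 = 395/3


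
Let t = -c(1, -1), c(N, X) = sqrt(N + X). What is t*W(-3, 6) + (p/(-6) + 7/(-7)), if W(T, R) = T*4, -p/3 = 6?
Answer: 2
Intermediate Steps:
p = -18 (p = -3*6 = -18)
W(T, R) = 4*T
t = 0 (t = -sqrt(1 - 1) = -sqrt(0) = -1*0 = 0)
t*W(-3, 6) + (p/(-6) + 7/(-7)) = 0*(4*(-3)) + (-18/(-6) + 7/(-7)) = 0*(-12) + (-18*(-1/6) + 7*(-1/7)) = 0 + (3 - 1) = 0 + 2 = 2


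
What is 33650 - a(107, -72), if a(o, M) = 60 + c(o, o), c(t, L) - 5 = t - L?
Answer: 33585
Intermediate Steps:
c(t, L) = 5 + t - L (c(t, L) = 5 + (t - L) = 5 + t - L)
a(o, M) = 65 (a(o, M) = 60 + (5 + o - o) = 60 + 5 = 65)
33650 - a(107, -72) = 33650 - 1*65 = 33650 - 65 = 33585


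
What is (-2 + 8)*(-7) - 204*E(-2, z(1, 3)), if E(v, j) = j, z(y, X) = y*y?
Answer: -246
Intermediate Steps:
z(y, X) = y**2
(-2 + 8)*(-7) - 204*E(-2, z(1, 3)) = (-2 + 8)*(-7) - 204*1**2 = 6*(-7) - 204*1 = -42 - 204 = -246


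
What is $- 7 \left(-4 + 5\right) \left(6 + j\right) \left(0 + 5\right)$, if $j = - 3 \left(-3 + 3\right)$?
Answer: $-210$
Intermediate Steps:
$j = 0$ ($j = \left(-3\right) 0 = 0$)
$- 7 \left(-4 + 5\right) \left(6 + j\right) \left(0 + 5\right) = - 7 \left(-4 + 5\right) \left(6 + 0\right) \left(0 + 5\right) = - 7 \cdot 1 \cdot 6 \cdot 5 = \left(-7\right) 6 \cdot 5 = \left(-42\right) 5 = -210$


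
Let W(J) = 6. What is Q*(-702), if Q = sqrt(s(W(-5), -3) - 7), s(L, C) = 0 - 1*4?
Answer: -702*I*sqrt(11) ≈ -2328.3*I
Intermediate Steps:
s(L, C) = -4 (s(L, C) = 0 - 4 = -4)
Q = I*sqrt(11) (Q = sqrt(-4 - 7) = sqrt(-11) = I*sqrt(11) ≈ 3.3166*I)
Q*(-702) = (I*sqrt(11))*(-702) = -702*I*sqrt(11)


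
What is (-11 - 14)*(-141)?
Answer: 3525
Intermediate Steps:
(-11 - 14)*(-141) = -25*(-141) = 3525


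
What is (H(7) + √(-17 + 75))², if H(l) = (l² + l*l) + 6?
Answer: (104 + √58)² ≈ 12458.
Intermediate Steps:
H(l) = 6 + 2*l² (H(l) = (l² + l²) + 6 = 2*l² + 6 = 6 + 2*l²)
(H(7) + √(-17 + 75))² = ((6 + 2*7²) + √(-17 + 75))² = ((6 + 2*49) + √58)² = ((6 + 98) + √58)² = (104 + √58)²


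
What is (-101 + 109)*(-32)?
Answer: -256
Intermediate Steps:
(-101 + 109)*(-32) = 8*(-32) = -256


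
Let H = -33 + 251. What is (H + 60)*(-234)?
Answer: -65052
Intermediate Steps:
H = 218
(H + 60)*(-234) = (218 + 60)*(-234) = 278*(-234) = -65052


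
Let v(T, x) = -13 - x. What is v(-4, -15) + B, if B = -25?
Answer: -23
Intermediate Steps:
v(-4, -15) + B = (-13 - 1*(-15)) - 25 = (-13 + 15) - 25 = 2 - 25 = -23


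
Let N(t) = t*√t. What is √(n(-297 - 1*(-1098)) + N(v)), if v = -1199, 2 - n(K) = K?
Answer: √(-799 - 1199*I*√1199) ≈ 142.7 - 145.47*I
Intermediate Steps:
n(K) = 2 - K
N(t) = t^(3/2)
√(n(-297 - 1*(-1098)) + N(v)) = √((2 - (-297 - 1*(-1098))) + (-1199)^(3/2)) = √((2 - (-297 + 1098)) - 1199*I*√1199) = √((2 - 1*801) - 1199*I*√1199) = √((2 - 801) - 1199*I*√1199) = √(-799 - 1199*I*√1199)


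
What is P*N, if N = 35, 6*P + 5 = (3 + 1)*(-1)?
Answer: -105/2 ≈ -52.500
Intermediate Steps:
P = -3/2 (P = -5/6 + ((3 + 1)*(-1))/6 = -5/6 + (4*(-1))/6 = -5/6 + (1/6)*(-4) = -5/6 - 2/3 = -3/2 ≈ -1.5000)
P*N = -3/2*35 = -105/2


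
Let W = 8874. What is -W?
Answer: -8874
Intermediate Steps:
-W = -1*8874 = -8874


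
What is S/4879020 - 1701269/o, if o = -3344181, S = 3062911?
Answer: 6181151415757/5438775327540 ≈ 1.1365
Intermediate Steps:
S/4879020 - 1701269/o = 3062911/4879020 - 1701269/(-3344181) = 3062911*(1/4879020) - 1701269*(-1/3344181) = 3062911/4879020 + 1701269/3344181 = 6181151415757/5438775327540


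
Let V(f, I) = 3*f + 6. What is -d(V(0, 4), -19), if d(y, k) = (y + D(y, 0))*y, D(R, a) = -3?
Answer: -18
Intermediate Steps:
V(f, I) = 6 + 3*f
d(y, k) = y*(-3 + y) (d(y, k) = (y - 3)*y = (-3 + y)*y = y*(-3 + y))
-d(V(0, 4), -19) = -(6 + 3*0)*(-3 + (6 + 3*0)) = -(6 + 0)*(-3 + (6 + 0)) = -6*(-3 + 6) = -6*3 = -1*18 = -18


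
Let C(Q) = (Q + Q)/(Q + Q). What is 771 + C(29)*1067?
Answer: 1838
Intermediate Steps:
C(Q) = 1 (C(Q) = (2*Q)/((2*Q)) = (2*Q)*(1/(2*Q)) = 1)
771 + C(29)*1067 = 771 + 1*1067 = 771 + 1067 = 1838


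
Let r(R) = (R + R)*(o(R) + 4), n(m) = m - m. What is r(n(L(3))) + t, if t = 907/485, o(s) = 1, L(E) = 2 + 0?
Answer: 907/485 ≈ 1.8701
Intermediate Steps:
L(E) = 2
n(m) = 0
t = 907/485 (t = 907*(1/485) = 907/485 ≈ 1.8701)
r(R) = 10*R (r(R) = (R + R)*(1 + 4) = (2*R)*5 = 10*R)
r(n(L(3))) + t = 10*0 + 907/485 = 0 + 907/485 = 907/485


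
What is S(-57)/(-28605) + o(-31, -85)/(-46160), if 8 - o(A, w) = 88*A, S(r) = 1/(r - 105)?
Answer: -31696513/534764754 ≈ -0.059272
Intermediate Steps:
S(r) = 1/(-105 + r)
o(A, w) = 8 - 88*A
S(-57)/(-28605) + o(-31, -85)/(-46160) = 1/(-105 - 57*(-28605)) + (8 - 88*(-31))/(-46160) = -1/28605/(-162) + (8 + 2728)*(-1/46160) = -1/162*(-1/28605) + 2736*(-1/46160) = 1/4634010 - 171/2885 = -31696513/534764754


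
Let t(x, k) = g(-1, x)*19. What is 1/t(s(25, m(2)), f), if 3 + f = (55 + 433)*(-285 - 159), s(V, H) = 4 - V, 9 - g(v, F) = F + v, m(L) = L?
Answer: 1/589 ≈ 0.0016978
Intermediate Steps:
g(v, F) = 9 - F - v (g(v, F) = 9 - (F + v) = 9 + (-F - v) = 9 - F - v)
f = -216675 (f = -3 + (55 + 433)*(-285 - 159) = -3 + 488*(-444) = -3 - 216672 = -216675)
t(x, k) = 190 - 19*x (t(x, k) = (9 - x - 1*(-1))*19 = (9 - x + 1)*19 = (10 - x)*19 = 190 - 19*x)
1/t(s(25, m(2)), f) = 1/(190 - 19*(4 - 1*25)) = 1/(190 - 19*(4 - 25)) = 1/(190 - 19*(-21)) = 1/(190 + 399) = 1/589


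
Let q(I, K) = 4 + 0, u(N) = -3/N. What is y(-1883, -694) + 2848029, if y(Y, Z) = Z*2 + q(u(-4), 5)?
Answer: 2846645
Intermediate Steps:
q(I, K) = 4
y(Y, Z) = 4 + 2*Z (y(Y, Z) = Z*2 + 4 = 2*Z + 4 = 4 + 2*Z)
y(-1883, -694) + 2848029 = (4 + 2*(-694)) + 2848029 = (4 - 1388) + 2848029 = -1384 + 2848029 = 2846645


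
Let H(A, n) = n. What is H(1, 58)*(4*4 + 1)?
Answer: 986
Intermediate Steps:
H(1, 58)*(4*4 + 1) = 58*(4*4 + 1) = 58*(16 + 1) = 58*17 = 986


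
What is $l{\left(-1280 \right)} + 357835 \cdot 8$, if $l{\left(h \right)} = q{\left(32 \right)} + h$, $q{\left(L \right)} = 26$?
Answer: $2861426$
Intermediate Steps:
$l{\left(h \right)} = 26 + h$
$l{\left(-1280 \right)} + 357835 \cdot 8 = \left(26 - 1280\right) + 357835 \cdot 8 = -1254 + 2862680 = 2861426$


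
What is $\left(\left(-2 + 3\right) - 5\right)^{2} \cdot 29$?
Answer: $464$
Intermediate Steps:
$\left(\left(-2 + 3\right) - 5\right)^{2} \cdot 29 = \left(1 - 5\right)^{2} \cdot 29 = \left(-4\right)^{2} \cdot 29 = 16 \cdot 29 = 464$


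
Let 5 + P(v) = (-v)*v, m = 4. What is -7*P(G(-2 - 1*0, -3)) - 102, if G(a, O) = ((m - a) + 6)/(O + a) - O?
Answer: -1612/25 ≈ -64.480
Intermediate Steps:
G(a, O) = -O + (10 - a)/(O + a) (G(a, O) = ((4 - a) + 6)/(O + a) - O = (10 - a)/(O + a) - O = -O + (10 - a)/(O + a))
P(v) = -5 - v² (P(v) = -5 + (-v)*v = -5 - v²)
-7*P(G(-2 - 1*0, -3)) - 102 = -7*(-5 - ((10 - (-2 - 1*0) - 1*(-3)² - 1*(-3)*(-2 - 1*0))/(-3 + (-2 - 1*0)))²) - 102 = -7*(-5 - ((10 - (-2 + 0) - 1*9 - 1*(-3)*(-2 + 0))/(-3 + (-2 + 0)))²) - 102 = -7*(-5 - ((10 - 1*(-2) - 9 - 1*(-3)*(-2))/(-3 - 2))²) - 102 = -7*(-5 - ((10 + 2 - 9 - 6)/(-5))²) - 102 = -7*(-5 - (-⅕*(-3))²) - 102 = -7*(-5 - (⅗)²) - 102 = -7*(-5 - 1*9/25) - 102 = -7*(-5 - 9/25) - 102 = -7*(-134/25) - 102 = 938/25 - 102 = -1612/25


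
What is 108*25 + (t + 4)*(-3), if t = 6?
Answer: 2670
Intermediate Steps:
108*25 + (t + 4)*(-3) = 108*25 + (6 + 4)*(-3) = 2700 + 10*(-3) = 2700 - 30 = 2670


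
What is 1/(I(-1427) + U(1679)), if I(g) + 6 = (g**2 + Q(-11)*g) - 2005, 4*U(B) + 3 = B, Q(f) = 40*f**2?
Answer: -1/4871943 ≈ -2.0526e-7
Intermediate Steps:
U(B) = -3/4 + B/4
I(g) = -2011 + g**2 + 4840*g (I(g) = -6 + ((g**2 + (40*(-11)**2)*g) - 2005) = -6 + ((g**2 + (40*121)*g) - 2005) = -6 + ((g**2 + 4840*g) - 2005) = -6 + (-2005 + g**2 + 4840*g) = -2011 + g**2 + 4840*g)
1/(I(-1427) + U(1679)) = 1/((-2011 + (-1427)**2 + 4840*(-1427)) + (-3/4 + (1/4)*1679)) = 1/((-2011 + 2036329 - 6906680) + (-3/4 + 1679/4)) = 1/(-4872362 + 419) = 1/(-4871943) = -1/4871943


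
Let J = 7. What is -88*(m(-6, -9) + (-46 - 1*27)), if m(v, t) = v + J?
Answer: 6336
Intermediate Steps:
m(v, t) = 7 + v (m(v, t) = v + 7 = 7 + v)
-88*(m(-6, -9) + (-46 - 1*27)) = -88*((7 - 6) + (-46 - 1*27)) = -88*(1 + (-46 - 27)) = -88*(1 - 73) = -88*(-72) = 6336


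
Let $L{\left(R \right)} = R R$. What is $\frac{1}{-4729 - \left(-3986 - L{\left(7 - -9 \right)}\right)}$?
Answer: $- \frac{1}{487} \approx -0.0020534$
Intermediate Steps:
$L{\left(R \right)} = R^{2}$
$\frac{1}{-4729 - \left(-3986 - L{\left(7 - -9 \right)}\right)} = \frac{1}{-4729 + \left(\left(\left(1535 + 847\right) + \left(7 - -9\right)^{2}\right) - -1604\right)} = \frac{1}{-4729 + \left(\left(2382 + \left(7 + 9\right)^{2}\right) + 1604\right)} = \frac{1}{-4729 + \left(\left(2382 + 16^{2}\right) + 1604\right)} = \frac{1}{-4729 + \left(\left(2382 + 256\right) + 1604\right)} = \frac{1}{-4729 + \left(2638 + 1604\right)} = \frac{1}{-4729 + 4242} = \frac{1}{-487} = - \frac{1}{487}$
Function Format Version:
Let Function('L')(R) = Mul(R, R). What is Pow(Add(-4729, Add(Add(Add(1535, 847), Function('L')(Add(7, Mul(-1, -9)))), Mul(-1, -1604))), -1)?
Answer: Rational(-1, 487) ≈ -0.0020534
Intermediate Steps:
Function('L')(R) = Pow(R, 2)
Pow(Add(-4729, Add(Add(Add(1535, 847), Function('L')(Add(7, Mul(-1, -9)))), Mul(-1, -1604))), -1) = Pow(Add(-4729, Add(Add(Add(1535, 847), Pow(Add(7, Mul(-1, -9)), 2)), Mul(-1, -1604))), -1) = Pow(Add(-4729, Add(Add(2382, Pow(Add(7, 9), 2)), 1604)), -1) = Pow(Add(-4729, Add(Add(2382, Pow(16, 2)), 1604)), -1) = Pow(Add(-4729, Add(Add(2382, 256), 1604)), -1) = Pow(Add(-4729, Add(2638, 1604)), -1) = Pow(Add(-4729, 4242), -1) = Pow(-487, -1) = Rational(-1, 487)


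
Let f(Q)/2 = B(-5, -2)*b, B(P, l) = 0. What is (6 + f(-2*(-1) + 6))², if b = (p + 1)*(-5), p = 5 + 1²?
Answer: 36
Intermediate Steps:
p = 6 (p = 5 + 1 = 6)
b = -35 (b = (6 + 1)*(-5) = 7*(-5) = -35)
f(Q) = 0 (f(Q) = 2*(0*(-35)) = 2*0 = 0)
(6 + f(-2*(-1) + 6))² = (6 + 0)² = 6² = 36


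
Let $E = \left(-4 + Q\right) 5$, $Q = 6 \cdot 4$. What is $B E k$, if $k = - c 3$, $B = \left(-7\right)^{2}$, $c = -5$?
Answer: $73500$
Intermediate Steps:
$Q = 24$
$E = 100$ ($E = \left(-4 + 24\right) 5 = 20 \cdot 5 = 100$)
$B = 49$
$k = 15$ ($k = \left(-1\right) \left(-5\right) 3 = 5 \cdot 3 = 15$)
$B E k = 49 \cdot 100 \cdot 15 = 4900 \cdot 15 = 73500$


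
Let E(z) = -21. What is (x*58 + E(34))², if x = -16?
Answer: 900601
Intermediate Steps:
(x*58 + E(34))² = (-16*58 - 21)² = (-928 - 21)² = (-949)² = 900601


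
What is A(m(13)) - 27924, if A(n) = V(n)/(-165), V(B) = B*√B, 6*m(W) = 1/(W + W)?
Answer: -27924 - √39/2007720 ≈ -27924.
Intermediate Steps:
m(W) = 1/(12*W) (m(W) = 1/(6*(W + W)) = 1/(6*((2*W))) = (1/(2*W))/6 = 1/(12*W))
V(B) = B^(3/2)
A(n) = -n^(3/2)/165 (A(n) = n^(3/2)/(-165) = n^(3/2)*(-1/165) = -n^(3/2)/165)
A(m(13)) - 27924 = -√39/12168/165 - 27924 = -√39/2007720 - 27924 = -27924 - √39/2007720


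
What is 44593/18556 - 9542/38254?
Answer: 764399635/354920612 ≈ 2.1537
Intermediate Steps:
44593/18556 - 9542/38254 = 44593*(1/18556) - 9542*1/38254 = 44593/18556 - 4771/19127 = 764399635/354920612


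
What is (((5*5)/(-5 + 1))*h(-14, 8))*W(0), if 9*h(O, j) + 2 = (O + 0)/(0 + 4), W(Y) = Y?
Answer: 0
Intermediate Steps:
h(O, j) = -2/9 + O/36 (h(O, j) = -2/9 + ((O + 0)/(0 + 4))/9 = -2/9 + (O/4)/9 = -2/9 + O/36)
(((5*5)/(-5 + 1))*h(-14, 8))*W(0) = (((5*5)/(-5 + 1))*(-2/9 + (1/36)*(-14)))*0 = ((25/(-4))*(-2/9 - 7/18))*0 = ((25*(-1/4))*(-11/18))*0 = -25/4*(-11/18)*0 = (275/72)*0 = 0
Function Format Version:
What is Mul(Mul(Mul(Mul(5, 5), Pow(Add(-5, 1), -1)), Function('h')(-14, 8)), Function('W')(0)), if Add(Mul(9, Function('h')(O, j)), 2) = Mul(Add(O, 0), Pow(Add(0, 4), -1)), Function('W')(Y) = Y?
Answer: 0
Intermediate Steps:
Function('h')(O, j) = Add(Rational(-2, 9), Mul(Rational(1, 36), O)) (Function('h')(O, j) = Add(Rational(-2, 9), Mul(Rational(1, 9), Mul(Add(O, 0), Pow(Add(0, 4), -1)))) = Add(Rational(-2, 9), Mul(Rational(1, 9), Mul(O, Pow(4, -1)))) = Add(Rational(-2, 9), Mul(Rational(1, 9), Mul(O, Rational(1, 4)))) = Add(Rational(-2, 9), Mul(Rational(1, 9), Mul(Rational(1, 4), O))) = Add(Rational(-2, 9), Mul(Rational(1, 36), O)))
Mul(Mul(Mul(Mul(5, 5), Pow(Add(-5, 1), -1)), Function('h')(-14, 8)), Function('W')(0)) = Mul(Mul(Mul(Mul(5, 5), Pow(Add(-5, 1), -1)), Add(Rational(-2, 9), Mul(Rational(1, 36), -14))), 0) = Mul(Mul(Mul(25, Pow(-4, -1)), Add(Rational(-2, 9), Rational(-7, 18))), 0) = Mul(Mul(Mul(25, Rational(-1, 4)), Rational(-11, 18)), 0) = Mul(Mul(Rational(-25, 4), Rational(-11, 18)), 0) = Mul(Rational(275, 72), 0) = 0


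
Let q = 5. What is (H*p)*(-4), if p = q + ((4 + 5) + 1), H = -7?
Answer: 420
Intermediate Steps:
p = 15 (p = 5 + ((4 + 5) + 1) = 5 + (9 + 1) = 5 + 10 = 15)
(H*p)*(-4) = -7*15*(-4) = -105*(-4) = 420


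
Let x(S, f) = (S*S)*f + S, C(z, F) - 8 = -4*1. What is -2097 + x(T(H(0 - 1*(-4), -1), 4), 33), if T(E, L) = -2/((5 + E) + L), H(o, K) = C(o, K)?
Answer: -354287/169 ≈ -2096.4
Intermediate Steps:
C(z, F) = 4 (C(z, F) = 8 - 4*1 = 8 - 4 = 4)
H(o, K) = 4
T(E, L) = -2/(5 + E + L)
x(S, f) = S + f*S**2 (x(S, f) = S**2*f + S = f*S**2 + S = S + f*S**2)
-2097 + x(T(H(0 - 1*(-4), -1), 4), 33) = -2097 + (-2/(5 + 4 + 4))*(1 - 2/(5 + 4 + 4)*33) = -2097 + (-2/13)*(1 - 2/13*33) = -2097 + (-2*1/13)*(1 - 2*1/13*33) = -2097 - 2*(1 - 2/13*33)/13 = -2097 - 2*(1 - 66/13)/13 = -2097 - 2/13*(-53/13) = -2097 + 106/169 = -354287/169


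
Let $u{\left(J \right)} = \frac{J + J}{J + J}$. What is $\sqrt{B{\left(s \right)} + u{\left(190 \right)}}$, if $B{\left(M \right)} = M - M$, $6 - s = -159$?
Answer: $1$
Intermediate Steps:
$s = 165$ ($s = 6 - -159 = 6 + 159 = 165$)
$u{\left(J \right)} = 1$ ($u{\left(J \right)} = \frac{2 J}{2 J} = 2 J \frac{1}{2 J} = 1$)
$B{\left(M \right)} = 0$
$\sqrt{B{\left(s \right)} + u{\left(190 \right)}} = \sqrt{0 + 1} = \sqrt{1} = 1$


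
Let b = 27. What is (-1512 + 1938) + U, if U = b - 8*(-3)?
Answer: 477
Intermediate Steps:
U = 51 (U = 27 - 8*(-3) = 27 + 24 = 51)
(-1512 + 1938) + U = (-1512 + 1938) + 51 = 426 + 51 = 477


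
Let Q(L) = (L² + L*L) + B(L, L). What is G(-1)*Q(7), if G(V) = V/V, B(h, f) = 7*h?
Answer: 147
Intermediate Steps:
G(V) = 1
Q(L) = 2*L² + 7*L (Q(L) = (L² + L*L) + 7*L = (L² + L²) + 7*L = 2*L² + 7*L)
G(-1)*Q(7) = 1*(7*(7 + 2*7)) = 1*(7*(7 + 14)) = 1*(7*21) = 1*147 = 147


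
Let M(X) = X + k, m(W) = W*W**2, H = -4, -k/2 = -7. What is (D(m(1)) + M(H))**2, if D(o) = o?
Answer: 121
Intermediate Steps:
k = 14 (k = -2*(-7) = 14)
m(W) = W**3
M(X) = 14 + X (M(X) = X + 14 = 14 + X)
(D(m(1)) + M(H))**2 = (1**3 + (14 - 4))**2 = (1 + 10)**2 = 11**2 = 121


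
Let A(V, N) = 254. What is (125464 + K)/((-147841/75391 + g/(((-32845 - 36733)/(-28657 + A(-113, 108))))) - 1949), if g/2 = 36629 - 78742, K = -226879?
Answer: 145269787035/52045216279 ≈ 2.7912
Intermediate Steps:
g = -84226 (g = 2*(36629 - 78742) = 2*(-42113) = -84226)
(125464 + K)/((-147841/75391 + g/(((-32845 - 36733)/(-28657 + A(-113, 108))))) - 1949) = (125464 - 226879)/((-147841/75391 - 84226*(-28657 + 254)/(-32845 - 36733)) - 1949) = -101415/((-147841*1/75391 - 84226/((-69578/(-28403)))) - 1949) = -101415/((-147841/75391 - 84226/((-69578*(-1/28403)))) - 1949) = -101415/((-147841/75391 - 84226/69578/28403) - 1949) = -101415/((-147841/75391 - 84226*28403/69578) - 1949) = -101415/((-147841/75391 - 653269/19) - 1949) = -101415/(-49253412158/1432429 - 1949) = -101415/(-52045216279/1432429) = -101415*(-1432429/52045216279) = 145269787035/52045216279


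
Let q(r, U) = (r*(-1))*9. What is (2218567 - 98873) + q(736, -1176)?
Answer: 2113070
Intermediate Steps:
q(r, U) = -9*r (q(r, U) = -r*9 = -9*r)
(2218567 - 98873) + q(736, -1176) = (2218567 - 98873) - 9*736 = 2119694 - 6624 = 2113070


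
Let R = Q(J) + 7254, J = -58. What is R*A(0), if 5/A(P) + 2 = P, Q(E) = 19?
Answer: -36365/2 ≈ -18183.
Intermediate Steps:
A(P) = 5/(-2 + P)
R = 7273 (R = 19 + 7254 = 7273)
R*A(0) = 7273*(5/(-2 + 0)) = 7273*(5/(-2)) = 7273*(5*(-½)) = 7273*(-5/2) = -36365/2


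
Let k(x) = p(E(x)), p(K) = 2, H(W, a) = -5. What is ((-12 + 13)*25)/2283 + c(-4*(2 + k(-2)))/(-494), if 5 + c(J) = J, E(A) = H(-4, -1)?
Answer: 60293/1127802 ≈ 0.053461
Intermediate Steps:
E(A) = -5
k(x) = 2
c(J) = -5 + J
((-12 + 13)*25)/2283 + c(-4*(2 + k(-2)))/(-494) = ((-12 + 13)*25)/2283 + (-5 - 4*(2 + 2))/(-494) = (1*25)*(1/2283) + (-5 - 4*4)*(-1/494) = 25*(1/2283) + (-5 - 16)*(-1/494) = 25/2283 - 21*(-1/494) = 25/2283 + 21/494 = 60293/1127802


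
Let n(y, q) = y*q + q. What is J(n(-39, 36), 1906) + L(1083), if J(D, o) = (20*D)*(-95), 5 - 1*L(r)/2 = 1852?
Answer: 2595506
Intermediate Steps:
n(y, q) = q + q*y (n(y, q) = q*y + q = q + q*y)
L(r) = -3694 (L(r) = 10 - 2*1852 = 10 - 3704 = -3694)
J(D, o) = -1900*D
J(n(-39, 36), 1906) + L(1083) = -68400*(1 - 39) - 3694 = -68400*(-38) - 3694 = -1900*(-1368) - 3694 = 2599200 - 3694 = 2595506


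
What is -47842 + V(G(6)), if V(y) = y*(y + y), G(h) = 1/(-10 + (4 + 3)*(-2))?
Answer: -13778495/288 ≈ -47842.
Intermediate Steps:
G(h) = -1/24 (G(h) = 1/(-10 + 7*(-2)) = 1/(-10 - 14) = 1/(-24) = -1/24)
V(y) = 2*y² (V(y) = y*(2*y) = 2*y²)
-47842 + V(G(6)) = -47842 + 2*(-1/24)² = -47842 + 2*(1/576) = -47842 + 1/288 = -13778495/288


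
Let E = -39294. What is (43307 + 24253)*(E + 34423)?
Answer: -329084760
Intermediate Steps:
(43307 + 24253)*(E + 34423) = (43307 + 24253)*(-39294 + 34423) = 67560*(-4871) = -329084760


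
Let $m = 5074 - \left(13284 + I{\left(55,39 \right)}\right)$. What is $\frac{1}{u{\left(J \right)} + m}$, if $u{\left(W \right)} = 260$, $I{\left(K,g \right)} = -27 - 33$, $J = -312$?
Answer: $- \frac{1}{7890} \approx -0.00012674$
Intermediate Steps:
$I{\left(K,g \right)} = -60$
$m = -8150$ ($m = 5074 - \left(13284 - 60\right) = 5074 - 13224 = -8150$)
$\frac{1}{u{\left(J \right)} + m} = \frac{1}{260 - 8150} = \frac{1}{-7890} = - \frac{1}{7890}$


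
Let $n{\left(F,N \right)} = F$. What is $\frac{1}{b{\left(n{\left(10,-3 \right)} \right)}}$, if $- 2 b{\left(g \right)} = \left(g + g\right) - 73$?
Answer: $\frac{2}{53} \approx 0.037736$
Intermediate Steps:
$b{\left(g \right)} = \frac{73}{2} - g$ ($b{\left(g \right)} = - \frac{\left(g + g\right) - 73}{2} = - \frac{2 g - 73}{2} = - \frac{-73 + 2 g}{2} = \frac{73}{2} - g$)
$\frac{1}{b{\left(n{\left(10,-3 \right)} \right)}} = \frac{1}{\frac{73}{2} - 10} = \frac{1}{\frac{53}{2}} = \frac{2}{53}$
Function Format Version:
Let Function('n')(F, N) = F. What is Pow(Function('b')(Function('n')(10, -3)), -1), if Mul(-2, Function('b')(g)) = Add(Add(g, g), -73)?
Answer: Rational(2, 53) ≈ 0.037736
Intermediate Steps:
Function('b')(g) = Add(Rational(73, 2), Mul(-1, g)) (Function('b')(g) = Mul(Rational(-1, 2), Add(Add(g, g), -73)) = Mul(Rational(-1, 2), Add(Mul(2, g), -73)) = Mul(Rational(-1, 2), Add(-73, Mul(2, g))) = Add(Rational(73, 2), Mul(-1, g)))
Pow(Function('b')(Function('n')(10, -3)), -1) = Pow(Add(Rational(73, 2), Mul(-1, 10)), -1) = Pow(Add(Rational(73, 2), -10), -1) = Pow(Rational(53, 2), -1) = Rational(2, 53)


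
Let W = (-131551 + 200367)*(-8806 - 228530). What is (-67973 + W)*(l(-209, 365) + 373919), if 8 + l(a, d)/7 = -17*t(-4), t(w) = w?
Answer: -6113922469074511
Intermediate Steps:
W = -16332514176 (W = 68816*(-237336) = -16332514176)
l(a, d) = 420 (l(a, d) = -56 + 7*(-17*(-4)) = -56 + 7*68 = -56 + 476 = 420)
(-67973 + W)*(l(-209, 365) + 373919) = (-67973 - 16332514176)*(420 + 373919) = -16332582149*374339 = -6113922469074511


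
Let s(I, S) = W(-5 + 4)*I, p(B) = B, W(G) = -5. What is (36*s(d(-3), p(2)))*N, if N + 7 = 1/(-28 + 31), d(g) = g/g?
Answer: 1200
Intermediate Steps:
d(g) = 1
s(I, S) = -5*I
N = -20/3 (N = -7 + 1/(-28 + 31) = -7 + 1/3 = -7 + ⅓ = -20/3 ≈ -6.6667)
(36*s(d(-3), p(2)))*N = (36*(-5*1))*(-20/3) = (36*(-5))*(-20/3) = -180*(-20/3) = 1200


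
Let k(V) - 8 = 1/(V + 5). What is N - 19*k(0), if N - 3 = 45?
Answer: -539/5 ≈ -107.80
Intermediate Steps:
N = 48 (N = 3 + 45 = 48)
k(V) = 8 + 1/(5 + V) (k(V) = 8 + 1/(V + 5) = 8 + 1/(5 + V))
N - 19*k(0) = 48 - 19*(41 + 8*0)/(5 + 0) = 48 - 19*(41 + 0)/5 = 48 - 19*41/5 = 48 - 779/5 = -539/5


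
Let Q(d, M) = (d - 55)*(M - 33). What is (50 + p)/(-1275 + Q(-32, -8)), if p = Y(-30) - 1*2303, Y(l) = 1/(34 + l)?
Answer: -9011/9168 ≈ -0.98287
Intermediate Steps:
Q(d, M) = (-55 + d)*(-33 + M)
p = -9211/4 (p = 1/(34 - 30) - 1*2303 = 1/4 - 2303 = ¼ - 2303 = -9211/4 ≈ -2302.8)
(50 + p)/(-1275 + Q(-32, -8)) = (50 - 9211/4)/(-1275 + (1815 - 55*(-8) - 33*(-32) - 8*(-32))) = -9011/(4*(-1275 + (1815 + 440 + 1056 + 256))) = -9011/(4*(-1275 + 3567)) = -9011/4/2292 = -9011/4*1/2292 = -9011/9168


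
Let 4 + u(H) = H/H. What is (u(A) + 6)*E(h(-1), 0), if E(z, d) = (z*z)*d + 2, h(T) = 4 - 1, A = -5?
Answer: 6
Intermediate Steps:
u(H) = -3 (u(H) = -4 + H/H = -4 + 1 = -3)
h(T) = 3
E(z, d) = 2 + d*z**2 (E(z, d) = z**2*d + 2 = d*z**2 + 2 = 2 + d*z**2)
(u(A) + 6)*E(h(-1), 0) = (-3 + 6)*(2 + 0*3**2) = 3*(2 + 0*9) = 3*(2 + 0) = 3*2 = 6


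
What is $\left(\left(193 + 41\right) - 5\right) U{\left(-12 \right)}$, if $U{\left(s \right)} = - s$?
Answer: $2748$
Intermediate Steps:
$\left(\left(193 + 41\right) - 5\right) U{\left(-12 \right)} = \left(\left(193 + 41\right) - 5\right) \left(\left(-1\right) \left(-12\right)\right) = \left(234 - 5\right) 12 = 229 \cdot 12 = 2748$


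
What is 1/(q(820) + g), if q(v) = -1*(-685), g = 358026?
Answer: 1/358711 ≈ 2.7878e-6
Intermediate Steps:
q(v) = 685
1/(q(820) + g) = 1/(685 + 358026) = 1/358711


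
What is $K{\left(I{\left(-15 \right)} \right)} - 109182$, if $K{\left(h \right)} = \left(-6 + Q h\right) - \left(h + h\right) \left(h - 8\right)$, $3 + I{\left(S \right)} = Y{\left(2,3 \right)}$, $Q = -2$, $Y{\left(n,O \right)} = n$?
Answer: $-109204$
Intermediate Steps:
$I{\left(S \right)} = -1$ ($I{\left(S \right)} = -3 + 2 = -1$)
$K{\left(h \right)} = -6 - 2 h - 2 h \left(-8 + h\right)$ ($K{\left(h \right)} = \left(-6 - 2 h\right) - \left(h + h\right) \left(h - 8\right) = \left(-6 - 2 h\right) - 2 h \left(-8 + h\right) = -6 - 2 h - 2 h \left(-8 + h\right)$)
$K{\left(I{\left(-15 \right)} \right)} - 109182 = \left(-6 - 2 \left(-1\right)^{2} + 14 \left(-1\right)\right) - 109182 = \left(-6 - 2 - 14\right) - 109182 = -22 - 109182 = -109204$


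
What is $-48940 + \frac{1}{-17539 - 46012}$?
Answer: $- \frac{3110185941}{63551} \approx -48940.0$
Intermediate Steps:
$-48940 + \frac{1}{-17539 - 46012} = -48940 + \frac{1}{-63551} = -48940 - \frac{1}{63551} = - \frac{3110185941}{63551}$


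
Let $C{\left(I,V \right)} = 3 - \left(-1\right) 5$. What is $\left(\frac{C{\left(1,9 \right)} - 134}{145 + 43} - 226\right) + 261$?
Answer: $\frac{3227}{94} \approx 34.33$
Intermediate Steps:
$C{\left(I,V \right)} = 8$ ($C{\left(I,V \right)} = 3 - -5 = 3 + 5 = 8$)
$\left(\frac{C{\left(1,9 \right)} - 134}{145 + 43} - 226\right) + 261 = \left(\frac{8 - 134}{145 + 43} - 226\right) + 261 = \left(- \frac{126}{188} - 226\right) + 261 = \left(\left(-126\right) \frac{1}{188} - 226\right) + 261 = \left(- \frac{63}{94} - 226\right) + 261 = - \frac{21307}{94} + 261 = \frac{3227}{94}$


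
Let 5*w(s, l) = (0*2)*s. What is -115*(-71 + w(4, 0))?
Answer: 8165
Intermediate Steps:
w(s, l) = 0 (w(s, l) = ((0*2)*s)/5 = (0*s)/5 = (⅕)*0 = 0)
-115*(-71 + w(4, 0)) = -115*(-71 + 0) = -115*(-71) = 8165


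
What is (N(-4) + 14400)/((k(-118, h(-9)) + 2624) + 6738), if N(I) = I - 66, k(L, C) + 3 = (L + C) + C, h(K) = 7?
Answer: 2866/1851 ≈ 1.5484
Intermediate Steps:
k(L, C) = -3 + L + 2*C (k(L, C) = -3 + ((L + C) + C) = -3 + ((C + L) + C) = -3 + (L + 2*C) = -3 + L + 2*C)
N(I) = -66 + I
(N(-4) + 14400)/((k(-118, h(-9)) + 2624) + 6738) = ((-66 - 4) + 14400)/(((-3 - 118 + 2*7) + 2624) + 6738) = (-70 + 14400)/(((-3 - 118 + 14) + 2624) + 6738) = 14330/((-107 + 2624) + 6738) = 14330/(2517 + 6738) = 14330/9255 = 14330*(1/9255) = 2866/1851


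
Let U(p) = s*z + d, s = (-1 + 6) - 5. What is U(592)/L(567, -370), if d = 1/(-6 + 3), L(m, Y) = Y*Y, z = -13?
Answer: -1/410700 ≈ -2.4349e-6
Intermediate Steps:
s = 0 (s = 5 - 5 = 0)
L(m, Y) = Y**2
d = -1/3 (d = 1/(-3) = -1/3 ≈ -0.33333)
U(p) = -1/3 (U(p) = 0*(-13) - 1/3 = 0 - 1/3 = -1/3)
U(592)/L(567, -370) = -1/(3*((-370)**2)) = -1/3/136900 = -1/3*1/136900 = -1/410700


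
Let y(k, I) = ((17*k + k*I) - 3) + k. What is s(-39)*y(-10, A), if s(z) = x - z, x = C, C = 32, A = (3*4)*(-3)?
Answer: 12567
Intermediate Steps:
A = -36 (A = 12*(-3) = -36)
y(k, I) = -3 + 18*k + I*k (y(k, I) = ((17*k + I*k) - 3) + k = (-3 + 17*k + I*k) + k = -3 + 18*k + I*k)
x = 32
s(z) = 32 - z
s(-39)*y(-10, A) = (32 - 1*(-39))*(-3 + 18*(-10) - 36*(-10)) = (32 + 39)*(-3 - 180 + 360) = 71*177 = 12567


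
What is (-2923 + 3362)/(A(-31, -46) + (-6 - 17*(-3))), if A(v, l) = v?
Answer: 439/14 ≈ 31.357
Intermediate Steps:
(-2923 + 3362)/(A(-31, -46) + (-6 - 17*(-3))) = (-2923 + 3362)/(-31 + (-6 - 17*(-3))) = 439/(-31 + (-6 + 51)) = 439/(-31 + 45) = 439/14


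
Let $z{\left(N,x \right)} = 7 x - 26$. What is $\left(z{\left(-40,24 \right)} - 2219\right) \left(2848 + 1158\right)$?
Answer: $-8320462$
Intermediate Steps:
$z{\left(N,x \right)} = -26 + 7 x$
$\left(z{\left(-40,24 \right)} - 2219\right) \left(2848 + 1158\right) = \left(\left(-26 + 7 \cdot 24\right) - 2219\right) \left(2848 + 1158\right) = \left(\left(-26 + 168\right) - 2219\right) 4006 = \left(142 - 2219\right) 4006 = \left(-2077\right) 4006 = -8320462$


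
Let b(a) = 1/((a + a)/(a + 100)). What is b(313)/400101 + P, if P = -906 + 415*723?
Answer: 74923318962827/250463226 ≈ 2.9914e+5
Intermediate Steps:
b(a) = (100 + a)/(2*a) (b(a) = 1/((2*a)/(100 + a)) = 1/(2*a/(100 + a)) = (100 + a)/(2*a))
P = 299139 (P = -906 + 300045 = 299139)
b(313)/400101 + P = ((1/2)*(100 + 313)/313)/400101 + 299139 = ((1/2)*(1/313)*413)*(1/400101) + 299139 = (413/626)*(1/400101) + 299139 = 413/250463226 + 299139 = 74923318962827/250463226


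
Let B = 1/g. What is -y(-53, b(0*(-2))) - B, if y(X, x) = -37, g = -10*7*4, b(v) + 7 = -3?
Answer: 10361/280 ≈ 37.004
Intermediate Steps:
b(v) = -10 (b(v) = -7 - 3 = -10)
g = -280 (g = -70*4 = -280)
B = -1/280 (B = 1/(-280) = -1/280 ≈ -0.0035714)
-y(-53, b(0*(-2))) - B = -1*(-37) - 1*(-1/280) = 37 + 1/280 = 10361/280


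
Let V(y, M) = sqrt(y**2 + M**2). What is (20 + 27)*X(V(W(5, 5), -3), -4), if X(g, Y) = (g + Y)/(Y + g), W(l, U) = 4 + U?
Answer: 47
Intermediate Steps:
V(y, M) = sqrt(M**2 + y**2)
X(g, Y) = 1 (X(g, Y) = (Y + g)/(Y + g) = 1)
(20 + 27)*X(V(W(5, 5), -3), -4) = (20 + 27)*1 = 47*1 = 47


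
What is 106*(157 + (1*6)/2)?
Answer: 16960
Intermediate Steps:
106*(157 + (1*6)/2) = 106*(157 + 6*(1/2)) = 106*(157 + 3) = 106*160 = 16960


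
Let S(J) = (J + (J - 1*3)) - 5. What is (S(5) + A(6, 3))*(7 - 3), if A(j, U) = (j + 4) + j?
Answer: 72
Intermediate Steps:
A(j, U) = 4 + 2*j (A(j, U) = (4 + j) + j = 4 + 2*j)
S(J) = -8 + 2*J (S(J) = (J + (J - 3)) - 5 = (J + (-3 + J)) - 5 = (-3 + 2*J) - 5 = -8 + 2*J)
(S(5) + A(6, 3))*(7 - 3) = ((-8 + 2*5) + (4 + 2*6))*(7 - 3) = ((-8 + 10) + (4 + 12))*4 = (2 + 16)*4 = 18*4 = 72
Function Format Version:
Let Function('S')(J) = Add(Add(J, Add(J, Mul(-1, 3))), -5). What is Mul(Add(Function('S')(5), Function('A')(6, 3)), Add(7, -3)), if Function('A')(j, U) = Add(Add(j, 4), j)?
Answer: 72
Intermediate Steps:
Function('A')(j, U) = Add(4, Mul(2, j)) (Function('A')(j, U) = Add(Add(4, j), j) = Add(4, Mul(2, j)))
Function('S')(J) = Add(-8, Mul(2, J)) (Function('S')(J) = Add(Add(J, Add(J, -3)), -5) = Add(Add(J, Add(-3, J)), -5) = Add(Add(-3, Mul(2, J)), -5) = Add(-8, Mul(2, J)))
Mul(Add(Function('S')(5), Function('A')(6, 3)), Add(7, -3)) = Mul(Add(Add(-8, Mul(2, 5)), Add(4, Mul(2, 6))), Add(7, -3)) = Mul(Add(Add(-8, 10), Add(4, 12)), 4) = Mul(Add(2, 16), 4) = Mul(18, 4) = 72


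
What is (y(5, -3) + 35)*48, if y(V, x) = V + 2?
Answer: 2016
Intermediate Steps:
y(V, x) = 2 + V
(y(5, -3) + 35)*48 = ((2 + 5) + 35)*48 = (7 + 35)*48 = 42*48 = 2016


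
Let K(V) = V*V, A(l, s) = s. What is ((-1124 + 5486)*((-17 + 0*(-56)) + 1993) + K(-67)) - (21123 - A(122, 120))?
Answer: 8602798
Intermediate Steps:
K(V) = V²
((-1124 + 5486)*((-17 + 0*(-56)) + 1993) + K(-67)) - (21123 - A(122, 120)) = ((-1124 + 5486)*((-17 + 0*(-56)) + 1993) + (-67)²) - (21123 - 1*120) = (4362*((-17 + 0) + 1993) + 4489) - (21123 - 120) = (4362*(-17 + 1993) + 4489) - 1*21003 = (4362*1976 + 4489) - 21003 = (8619312 + 4489) - 21003 = 8623801 - 21003 = 8602798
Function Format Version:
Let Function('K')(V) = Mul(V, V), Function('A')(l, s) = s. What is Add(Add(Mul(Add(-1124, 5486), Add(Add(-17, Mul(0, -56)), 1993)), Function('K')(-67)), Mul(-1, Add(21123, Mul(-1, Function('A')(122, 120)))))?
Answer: 8602798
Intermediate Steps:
Function('K')(V) = Pow(V, 2)
Add(Add(Mul(Add(-1124, 5486), Add(Add(-17, Mul(0, -56)), 1993)), Function('K')(-67)), Mul(-1, Add(21123, Mul(-1, Function('A')(122, 120))))) = Add(Add(Mul(Add(-1124, 5486), Add(Add(-17, Mul(0, -56)), 1993)), Pow(-67, 2)), Mul(-1, Add(21123, Mul(-1, 120)))) = Add(Add(Mul(4362, Add(Add(-17, 0), 1993)), 4489), Mul(-1, Add(21123, -120))) = Add(Add(Mul(4362, Add(-17, 1993)), 4489), Mul(-1, 21003)) = Add(Add(Mul(4362, 1976), 4489), -21003) = Add(Add(8619312, 4489), -21003) = Add(8623801, -21003) = 8602798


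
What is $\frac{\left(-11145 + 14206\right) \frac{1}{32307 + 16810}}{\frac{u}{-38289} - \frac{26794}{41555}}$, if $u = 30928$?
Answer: $- \frac{4870355248095}{113515698829202} \approx -0.042905$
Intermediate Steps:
$\frac{\left(-11145 + 14206\right) \frac{1}{32307 + 16810}}{\frac{u}{-38289} - \frac{26794}{41555}} = \frac{\left(-11145 + 14206\right) \frac{1}{32307 + 16810}}{\frac{30928}{-38289} - \frac{26794}{41555}} = \frac{3061 \cdot \frac{1}{49117}}{30928 \left(- \frac{1}{38289}\right) - \frac{26794}{41555}} = \frac{3061 \cdot \frac{1}{49117}}{- \frac{30928}{38289} - \frac{26794}{41555}} = \frac{3061}{49117 \left(- \frac{2311128506}{1591099395}\right)} = \frac{3061}{49117} \left(- \frac{1591099395}{2311128506}\right) = - \frac{4870355248095}{113515698829202}$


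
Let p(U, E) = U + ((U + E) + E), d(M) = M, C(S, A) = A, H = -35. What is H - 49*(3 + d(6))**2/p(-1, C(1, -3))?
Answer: 3689/8 ≈ 461.13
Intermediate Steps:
p(U, E) = 2*E + 2*U (p(U, E) = U + ((E + U) + E) = U + (U + 2*E) = 2*E + 2*U)
H - 49*(3 + d(6))**2/p(-1, C(1, -3)) = -35 - 49*(3 + 6)**2/(2*(-3) + 2*(-1)) = -35 - 49*9**2/(-6 - 2) = -35 - 3969/(-8) = -35 - 3969*(-1)/8 = -35 - 49*(-81/8) = -35 + 3969/8 = 3689/8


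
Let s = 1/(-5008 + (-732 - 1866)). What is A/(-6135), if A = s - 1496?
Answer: 3792859/15554270 ≈ 0.24385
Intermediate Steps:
s = -1/7606 (s = 1/(-5008 - 2598) = 1/(-7606) = -1/7606 ≈ -0.00013148)
A = -11378577/7606 (A = -1/7606 - 1496 = -11378577/7606 ≈ -1496.0)
A/(-6135) = -11378577/7606/(-6135) = -11378577/7606*(-1/6135) = 3792859/15554270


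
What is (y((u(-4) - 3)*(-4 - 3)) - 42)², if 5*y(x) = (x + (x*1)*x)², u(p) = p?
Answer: 1441099409764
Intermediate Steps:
y(x) = (x + x²)²/5 (y(x) = (x + (x*1)*x)²/5 = (x + x*x)²/5 = (x + x²)²/5)
(y((u(-4) - 3)*(-4 - 3)) - 42)² = (((-4 - 3)*(-4 - 3))²*(1 + (-4 - 3)*(-4 - 3))²/5 - 42)² = ((-7*(-7))²*(1 - 7*(-7))²/5 - 42)² = ((⅕)*49²*(1 + 49)² - 42)² = ((⅕)*2401*50² - 42)² = ((⅕)*2401*2500 - 42)² = (1200500 - 42)² = 1200458² = 1441099409764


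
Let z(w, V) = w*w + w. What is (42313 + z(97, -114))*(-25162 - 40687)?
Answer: -3412229331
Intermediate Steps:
z(w, V) = w + w² (z(w, V) = w² + w = w + w²)
(42313 + z(97, -114))*(-25162 - 40687) = (42313 + 97*(1 + 97))*(-25162 - 40687) = (42313 + 97*98)*(-65849) = (42313 + 9506)*(-65849) = 51819*(-65849) = -3412229331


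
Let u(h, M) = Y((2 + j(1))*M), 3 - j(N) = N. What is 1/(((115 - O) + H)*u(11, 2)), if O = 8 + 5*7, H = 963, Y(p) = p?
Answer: 1/8280 ≈ 0.00012077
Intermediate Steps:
j(N) = 3 - N
u(h, M) = 4*M (u(h, M) = (2 + (3 - 1*1))*M = (2 + (3 - 1))*M = (2 + 2)*M = 4*M)
O = 43 (O = 8 + 35 = 43)
1/(((115 - O) + H)*u(11, 2)) = 1/(((115 - 1*43) + 963)*((4*2))) = 1/(((115 - 43) + 963)*8) = (⅛)/(72 + 963) = (⅛)/1035 = (1/1035)*(⅛) = 1/8280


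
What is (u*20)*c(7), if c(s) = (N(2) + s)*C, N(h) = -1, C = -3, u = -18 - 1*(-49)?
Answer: -11160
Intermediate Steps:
u = 31 (u = -18 + 49 = 31)
c(s) = 3 - 3*s (c(s) = (-1 + s)*(-3) = 3 - 3*s)
(u*20)*c(7) = (31*20)*(3 - 3*7) = 620*(3 - 21) = 620*(-18) = -11160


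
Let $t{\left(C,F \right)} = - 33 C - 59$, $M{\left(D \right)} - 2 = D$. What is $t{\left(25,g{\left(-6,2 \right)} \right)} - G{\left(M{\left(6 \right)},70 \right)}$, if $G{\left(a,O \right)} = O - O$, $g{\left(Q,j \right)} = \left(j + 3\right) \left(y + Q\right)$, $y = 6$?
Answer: $-884$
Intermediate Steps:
$M{\left(D \right)} = 2 + D$
$g{\left(Q,j \right)} = \left(3 + j\right) \left(6 + Q\right)$ ($g{\left(Q,j \right)} = \left(j + 3\right) \left(6 + Q\right) = \left(3 + j\right) \left(6 + Q\right)$)
$t{\left(C,F \right)} = -59 - 33 C$
$G{\left(a,O \right)} = 0$
$t{\left(25,g{\left(-6,2 \right)} \right)} - G{\left(M{\left(6 \right)},70 \right)} = \left(-59 - 825\right) - 0 = \left(-59 - 825\right) + 0 = -884 + 0 = -884$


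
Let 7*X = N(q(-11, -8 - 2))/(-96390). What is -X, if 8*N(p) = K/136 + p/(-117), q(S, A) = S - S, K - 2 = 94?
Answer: 1/7646940 ≈ 1.3077e-7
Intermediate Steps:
K = 96 (K = 2 + 94 = 96)
q(S, A) = 0
N(p) = 3/34 - p/936 (N(p) = (96/136 + p/(-117))/8 = (96*(1/136) + p*(-1/117))/8 = (12/17 - p/117)/8 = 3/34 - p/936)
X = -1/7646940 (X = ((3/34 - 1/936*0)/(-96390))/7 = ((3/34 + 0)*(-1/96390))/7 = ((3/34)*(-1/96390))/7 = (⅐)*(-1/1092420) = -1/7646940 ≈ -1.3077e-7)
-X = -1*(-1/7646940) = 1/7646940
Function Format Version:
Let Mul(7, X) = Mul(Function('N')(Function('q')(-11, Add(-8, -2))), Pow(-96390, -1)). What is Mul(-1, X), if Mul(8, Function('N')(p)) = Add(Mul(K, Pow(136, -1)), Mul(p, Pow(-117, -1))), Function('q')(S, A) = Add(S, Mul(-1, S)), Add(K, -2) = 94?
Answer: Rational(1, 7646940) ≈ 1.3077e-7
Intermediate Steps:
K = 96 (K = Add(2, 94) = 96)
Function('q')(S, A) = 0
Function('N')(p) = Add(Rational(3, 34), Mul(Rational(-1, 936), p)) (Function('N')(p) = Mul(Rational(1, 8), Add(Mul(96, Pow(136, -1)), Mul(p, Pow(-117, -1)))) = Mul(Rational(1, 8), Add(Mul(96, Rational(1, 136)), Mul(p, Rational(-1, 117)))) = Mul(Rational(1, 8), Add(Rational(12, 17), Mul(Rational(-1, 117), p))) = Add(Rational(3, 34), Mul(Rational(-1, 936), p)))
X = Rational(-1, 7646940) (X = Mul(Rational(1, 7), Mul(Add(Rational(3, 34), Mul(Rational(-1, 936), 0)), Pow(-96390, -1))) = Mul(Rational(1, 7), Mul(Add(Rational(3, 34), 0), Rational(-1, 96390))) = Mul(Rational(1, 7), Mul(Rational(3, 34), Rational(-1, 96390))) = Mul(Rational(1, 7), Rational(-1, 1092420)) = Rational(-1, 7646940) ≈ -1.3077e-7)
Mul(-1, X) = Mul(-1, Rational(-1, 7646940)) = Rational(1, 7646940)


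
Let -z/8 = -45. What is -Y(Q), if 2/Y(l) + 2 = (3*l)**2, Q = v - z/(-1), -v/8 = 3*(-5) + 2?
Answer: -1/968831 ≈ -1.0322e-6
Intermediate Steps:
z = 360 (z = -8*(-45) = 360)
v = 104 (v = -8*(3*(-5) + 2) = -8*(-15 + 2) = -8*(-13) = 104)
Q = 464 (Q = 104 - 360/(-1) = 104 - 360*(-1) = 104 - 1*(-360) = 104 + 360 = 464)
Y(l) = 2/(-2 + 9*l**2) (Y(l) = 2/(-2 + (3*l)**2) = 2/(-2 + 9*l**2))
-Y(Q) = -2/(-2 + 9*464**2) = -2/(-2 + 9*215296) = -2/(-2 + 1937664) = -2/1937662 = -1*1/968831 = -1/968831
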